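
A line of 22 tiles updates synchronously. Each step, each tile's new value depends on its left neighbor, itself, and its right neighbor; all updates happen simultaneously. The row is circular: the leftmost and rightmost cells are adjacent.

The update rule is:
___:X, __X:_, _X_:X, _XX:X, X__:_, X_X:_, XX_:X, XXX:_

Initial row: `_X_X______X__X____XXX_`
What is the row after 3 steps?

_X_X_XXXX_X__X_XX_X_X_
_X_X_X__X_X__X_XX_X_X_
_X_X_X__X_X__X_XX_X_X_

_X_X_X__X_X__X_XX_X_X_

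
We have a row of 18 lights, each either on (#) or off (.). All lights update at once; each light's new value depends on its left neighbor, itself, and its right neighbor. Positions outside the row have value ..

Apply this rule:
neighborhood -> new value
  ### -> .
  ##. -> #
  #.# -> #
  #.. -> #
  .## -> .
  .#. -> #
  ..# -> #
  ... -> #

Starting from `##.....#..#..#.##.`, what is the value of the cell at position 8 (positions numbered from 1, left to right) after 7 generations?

generation 1: .##############.##
generation 2: #.............##.#
generation 3: ##############.###
generation 4: .............##..#
generation 5: #############.####
generation 6: ............##...#
generation 7: ############.#####
position 8 holds #

#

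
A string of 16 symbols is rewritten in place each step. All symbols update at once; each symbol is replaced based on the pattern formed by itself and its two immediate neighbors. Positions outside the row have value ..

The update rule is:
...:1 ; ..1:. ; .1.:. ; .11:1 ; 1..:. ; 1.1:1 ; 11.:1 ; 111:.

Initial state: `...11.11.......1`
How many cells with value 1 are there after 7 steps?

4

11.11111.11111..
1111...111...1.1
1..1.1.1.1.1..1.
....1.1.1.1.....
111..1.1.1..1111
1.1...1.1...1..1
.1..1..1..1.....
count of 1: 4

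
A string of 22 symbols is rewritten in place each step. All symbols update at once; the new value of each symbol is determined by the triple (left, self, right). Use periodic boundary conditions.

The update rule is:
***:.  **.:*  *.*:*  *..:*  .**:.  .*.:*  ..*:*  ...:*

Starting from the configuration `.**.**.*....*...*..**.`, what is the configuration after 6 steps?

.**.............**..**

*.**.**************.**
**.**.............**..
.**.**************.***
*.**.............**..*
**.**************.***.
.**.............**..**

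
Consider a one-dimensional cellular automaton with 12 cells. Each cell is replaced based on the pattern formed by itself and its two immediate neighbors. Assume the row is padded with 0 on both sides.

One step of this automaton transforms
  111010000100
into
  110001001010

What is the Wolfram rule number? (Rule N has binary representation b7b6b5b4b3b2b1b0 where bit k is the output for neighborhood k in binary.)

position 1: 111 → 1  (bit 7 = 1)
position 2: 110 → 0  (bit 6 = 0)
position 3: 101 → 0  (bit 5 = 0)
position 5: 100 → 1  (bit 4 = 1)
position 0: 011 → 1  (bit 3 = 1)
position 4: 010 → 0  (bit 2 = 0)
position 8: 001 → 1  (bit 1 = 1)
position 6: 000 → 0  (bit 0 = 0)
bits b7..b0 = 10011010 = 154

154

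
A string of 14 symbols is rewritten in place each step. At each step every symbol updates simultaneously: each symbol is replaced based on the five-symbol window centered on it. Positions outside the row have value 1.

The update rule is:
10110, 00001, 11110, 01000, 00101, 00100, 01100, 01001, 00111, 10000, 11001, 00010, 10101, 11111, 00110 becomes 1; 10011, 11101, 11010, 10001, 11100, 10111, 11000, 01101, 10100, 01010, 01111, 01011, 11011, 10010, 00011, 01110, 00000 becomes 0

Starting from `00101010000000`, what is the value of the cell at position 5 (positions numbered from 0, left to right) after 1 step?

0

10101001100010
position 5 holds 0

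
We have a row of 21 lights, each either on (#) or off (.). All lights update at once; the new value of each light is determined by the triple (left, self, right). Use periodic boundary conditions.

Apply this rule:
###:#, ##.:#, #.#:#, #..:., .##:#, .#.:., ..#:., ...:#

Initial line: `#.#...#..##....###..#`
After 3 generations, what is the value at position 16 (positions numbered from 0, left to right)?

#

generation 1: ##..#....##.##.###..#
generation 2: ##....##.#########..#
generation 3: ##.##.############..#
position 16 holds #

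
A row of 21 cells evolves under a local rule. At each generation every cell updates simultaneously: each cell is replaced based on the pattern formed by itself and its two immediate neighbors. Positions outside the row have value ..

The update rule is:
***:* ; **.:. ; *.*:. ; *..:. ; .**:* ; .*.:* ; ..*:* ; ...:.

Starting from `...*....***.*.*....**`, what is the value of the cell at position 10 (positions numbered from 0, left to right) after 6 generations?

.

..**...***..*.*...**.
.**...***..**.*..**..
**...***..**..*.**...
*...***..**..**.*....
*..***..**..**..*....
*.***..**..**..**....
position 10 holds .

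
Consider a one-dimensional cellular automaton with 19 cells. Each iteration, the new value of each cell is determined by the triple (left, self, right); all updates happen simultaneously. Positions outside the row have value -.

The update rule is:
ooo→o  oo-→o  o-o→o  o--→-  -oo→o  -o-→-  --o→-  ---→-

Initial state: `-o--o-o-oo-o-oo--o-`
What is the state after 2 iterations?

------ooooooooo----

-----o-oooo-ooo----
------ooooooooo----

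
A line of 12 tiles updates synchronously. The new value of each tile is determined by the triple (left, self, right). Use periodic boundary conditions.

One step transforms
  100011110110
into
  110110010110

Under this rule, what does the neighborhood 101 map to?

0

At position 8 the neighborhood is 101; the next row has 0 there.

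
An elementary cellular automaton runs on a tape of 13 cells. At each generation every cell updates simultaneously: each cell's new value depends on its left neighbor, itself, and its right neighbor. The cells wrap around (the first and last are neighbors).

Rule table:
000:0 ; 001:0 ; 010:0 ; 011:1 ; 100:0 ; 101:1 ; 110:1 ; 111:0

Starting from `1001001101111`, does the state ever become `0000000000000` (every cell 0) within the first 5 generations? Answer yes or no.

yes

generation 1: 1000001111000
generation 2: 0000001001000
generation 3: 0000000000000
all cells are 0 at generation 3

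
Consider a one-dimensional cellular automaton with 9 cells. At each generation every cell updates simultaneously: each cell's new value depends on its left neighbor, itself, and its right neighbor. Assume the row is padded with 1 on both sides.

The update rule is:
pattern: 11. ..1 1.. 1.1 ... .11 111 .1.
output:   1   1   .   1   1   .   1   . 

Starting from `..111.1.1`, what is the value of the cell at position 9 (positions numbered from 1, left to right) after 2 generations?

1

generation 1: .1.111.1.
generation 2: 1.1.111.1
position 9 holds 1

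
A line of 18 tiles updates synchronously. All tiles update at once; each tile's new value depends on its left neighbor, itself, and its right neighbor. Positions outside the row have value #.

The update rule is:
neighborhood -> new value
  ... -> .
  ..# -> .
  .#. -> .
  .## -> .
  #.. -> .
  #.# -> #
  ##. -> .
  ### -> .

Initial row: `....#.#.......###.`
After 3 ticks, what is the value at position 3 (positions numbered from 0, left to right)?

.

tick 1: .....#...........#
tick 2: ..................
tick 3: ..................
position 3 holds .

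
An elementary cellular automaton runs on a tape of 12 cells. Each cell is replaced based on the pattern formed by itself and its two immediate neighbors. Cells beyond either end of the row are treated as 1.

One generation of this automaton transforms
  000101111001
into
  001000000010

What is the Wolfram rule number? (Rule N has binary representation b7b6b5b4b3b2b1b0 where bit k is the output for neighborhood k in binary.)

position 6: 111 → 0  (bit 7 = 0)
position 8: 110 → 0  (bit 6 = 0)
position 4: 101 → 0  (bit 5 = 0)
position 0: 100 → 0  (bit 4 = 0)
position 5: 011 → 0  (bit 3 = 0)
position 3: 010 → 0  (bit 2 = 0)
position 2: 001 → 1  (bit 1 = 1)
position 1: 000 → 0  (bit 0 = 0)
bits b7..b0 = 00000010 = 2

2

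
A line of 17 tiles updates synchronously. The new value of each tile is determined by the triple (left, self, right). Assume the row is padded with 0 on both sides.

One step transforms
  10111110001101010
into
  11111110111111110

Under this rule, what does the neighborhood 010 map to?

At position 0 the neighborhood is 010; the next row has 1 there.

1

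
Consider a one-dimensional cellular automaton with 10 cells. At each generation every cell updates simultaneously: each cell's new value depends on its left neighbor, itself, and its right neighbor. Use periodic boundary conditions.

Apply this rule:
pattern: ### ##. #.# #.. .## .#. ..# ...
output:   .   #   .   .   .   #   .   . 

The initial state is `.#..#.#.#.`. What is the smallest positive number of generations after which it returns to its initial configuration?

generation 1: .#..#.#.#.

1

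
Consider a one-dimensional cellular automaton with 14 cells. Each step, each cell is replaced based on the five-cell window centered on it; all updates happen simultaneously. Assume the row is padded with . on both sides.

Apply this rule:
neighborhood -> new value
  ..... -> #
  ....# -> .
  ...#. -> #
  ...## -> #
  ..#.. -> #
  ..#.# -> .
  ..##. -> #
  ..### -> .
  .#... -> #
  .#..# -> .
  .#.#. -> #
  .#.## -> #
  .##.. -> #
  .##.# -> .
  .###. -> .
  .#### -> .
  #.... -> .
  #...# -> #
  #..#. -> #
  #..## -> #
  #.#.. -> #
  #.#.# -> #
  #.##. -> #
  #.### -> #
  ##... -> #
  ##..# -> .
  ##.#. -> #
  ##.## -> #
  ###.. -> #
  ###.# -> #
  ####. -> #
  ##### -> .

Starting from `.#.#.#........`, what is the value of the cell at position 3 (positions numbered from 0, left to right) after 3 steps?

.

#.#####.######
.##..####...##
###.#..#######
position 3 holds .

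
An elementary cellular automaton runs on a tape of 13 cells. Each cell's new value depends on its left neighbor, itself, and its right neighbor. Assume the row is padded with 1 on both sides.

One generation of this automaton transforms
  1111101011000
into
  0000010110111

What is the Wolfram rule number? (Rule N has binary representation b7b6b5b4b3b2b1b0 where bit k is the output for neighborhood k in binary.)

59

position 0: 111 → 0  (bit 7 = 0)
position 4: 110 → 0  (bit 6 = 0)
position 5: 101 → 1  (bit 5 = 1)
position 10: 100 → 1  (bit 4 = 1)
position 8: 011 → 1  (bit 3 = 1)
position 6: 010 → 0  (bit 2 = 0)
position 12: 001 → 1  (bit 1 = 1)
position 11: 000 → 1  (bit 0 = 1)
bits b7..b0 = 00111011 = 59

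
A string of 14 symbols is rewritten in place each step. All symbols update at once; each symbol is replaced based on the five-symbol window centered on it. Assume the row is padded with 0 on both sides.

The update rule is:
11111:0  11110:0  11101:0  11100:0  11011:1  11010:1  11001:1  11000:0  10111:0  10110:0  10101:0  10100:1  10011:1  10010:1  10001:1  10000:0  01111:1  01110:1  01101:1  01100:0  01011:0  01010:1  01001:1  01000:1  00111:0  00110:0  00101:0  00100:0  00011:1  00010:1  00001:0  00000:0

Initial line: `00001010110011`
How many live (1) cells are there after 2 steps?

5

00010100001100
00101110010000
count of 1: 5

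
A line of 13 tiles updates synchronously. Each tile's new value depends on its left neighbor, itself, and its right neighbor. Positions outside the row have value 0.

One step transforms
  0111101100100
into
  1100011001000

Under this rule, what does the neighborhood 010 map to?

At position 10 the neighborhood is 010; the next row has 0 there.

0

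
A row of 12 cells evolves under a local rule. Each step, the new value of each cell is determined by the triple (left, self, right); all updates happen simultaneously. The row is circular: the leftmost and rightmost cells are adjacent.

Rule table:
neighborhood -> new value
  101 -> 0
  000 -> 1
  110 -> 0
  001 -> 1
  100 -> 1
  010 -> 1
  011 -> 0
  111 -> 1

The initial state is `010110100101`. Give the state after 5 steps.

000100110010

step 1: 010000111101
step 2: 011111011001
step 3: 001110000111
step 4: 110101111010
step 5: 000100110010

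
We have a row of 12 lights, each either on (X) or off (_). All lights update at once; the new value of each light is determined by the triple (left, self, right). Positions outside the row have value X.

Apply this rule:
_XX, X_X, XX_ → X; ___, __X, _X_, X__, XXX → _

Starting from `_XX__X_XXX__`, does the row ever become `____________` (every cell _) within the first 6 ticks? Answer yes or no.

XXX___XX_X__
__X___XXX___
______X_X___
_______X____
____________
all cells are _ at tick 5

yes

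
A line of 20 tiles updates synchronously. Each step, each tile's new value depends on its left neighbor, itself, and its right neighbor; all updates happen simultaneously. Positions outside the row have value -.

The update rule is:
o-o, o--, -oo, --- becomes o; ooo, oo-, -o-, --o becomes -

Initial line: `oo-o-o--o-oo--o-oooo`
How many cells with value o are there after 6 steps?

10

step 1: o-o-o-o--oo-o--oo---
step 2: -o-o-o-o-o-o-o-o-ooo
step 3: --o-o-o-o-o-o-o-oo--
step 4: o--o-o-o-o-o-o-oo-oo
step 5: -o--o-o-o-o-o-oo-oo-
step 6: --o--o-o-o-o-oo-oo-o
count of o: 10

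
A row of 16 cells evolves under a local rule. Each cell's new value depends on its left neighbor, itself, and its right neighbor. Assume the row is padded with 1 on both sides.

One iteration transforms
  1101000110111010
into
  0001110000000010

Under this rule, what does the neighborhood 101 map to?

At position 2 the neighborhood is 101; the next row has 0 there.

0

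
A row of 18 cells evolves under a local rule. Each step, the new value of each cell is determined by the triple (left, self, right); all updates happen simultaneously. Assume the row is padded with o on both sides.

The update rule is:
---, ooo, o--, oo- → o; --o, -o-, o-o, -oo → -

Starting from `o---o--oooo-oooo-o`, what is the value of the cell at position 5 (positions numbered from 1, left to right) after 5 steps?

o

step 1: ooo--o--ooo--ooo--
step 2: oooo--o--ooo--ooo-
step 3: ooooo--o--ooo--oo-
step 4: oooooo--o--ooo--o-
step 5: ooooooo--o--ooo---
position 5 holds o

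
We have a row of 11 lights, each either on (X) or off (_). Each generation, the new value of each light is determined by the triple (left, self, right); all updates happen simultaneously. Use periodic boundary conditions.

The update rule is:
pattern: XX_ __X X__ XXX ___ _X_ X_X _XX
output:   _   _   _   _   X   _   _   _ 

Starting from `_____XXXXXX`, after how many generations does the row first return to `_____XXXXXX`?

_XXX_______
_____XXXXXX

2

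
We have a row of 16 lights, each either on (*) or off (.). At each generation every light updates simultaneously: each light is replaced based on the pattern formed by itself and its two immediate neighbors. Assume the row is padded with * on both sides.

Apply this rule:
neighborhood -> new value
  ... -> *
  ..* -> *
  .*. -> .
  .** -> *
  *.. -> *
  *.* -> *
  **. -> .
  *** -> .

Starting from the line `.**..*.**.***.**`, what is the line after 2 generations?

**.**.**.**..**.
..**.**.**.***.*

..**.**.**.***.*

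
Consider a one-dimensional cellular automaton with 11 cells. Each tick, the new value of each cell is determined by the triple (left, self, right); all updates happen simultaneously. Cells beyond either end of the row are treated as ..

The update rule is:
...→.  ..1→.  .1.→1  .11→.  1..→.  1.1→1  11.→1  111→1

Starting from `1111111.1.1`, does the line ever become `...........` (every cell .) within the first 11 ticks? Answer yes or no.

no

.1111111111
..111111111
...11111111
....1111111
.....111111
......11111
.......1111
........111
.........11
..........1
..........1
tick 11 is ..........1, still not uniform .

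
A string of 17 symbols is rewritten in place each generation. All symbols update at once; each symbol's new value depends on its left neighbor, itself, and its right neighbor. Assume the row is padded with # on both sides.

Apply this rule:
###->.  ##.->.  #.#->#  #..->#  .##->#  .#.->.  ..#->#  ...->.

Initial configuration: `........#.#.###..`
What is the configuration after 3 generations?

#.#..#.#.##.##..#

#......#.#.##..##
.#....#.#.##.###.
#.#..#.#.##.##..#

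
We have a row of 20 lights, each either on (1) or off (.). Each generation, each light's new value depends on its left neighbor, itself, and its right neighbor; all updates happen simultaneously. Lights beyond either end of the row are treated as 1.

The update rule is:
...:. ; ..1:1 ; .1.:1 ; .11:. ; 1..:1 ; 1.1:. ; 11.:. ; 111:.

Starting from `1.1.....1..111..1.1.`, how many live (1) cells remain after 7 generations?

4

..11...1111...111.1.
11..1.1....1.1....1.
..111.11..11.11..11.
11......11.....11...
..1....1..1...1..1.1
1111..111111.11111..
....11............11
count of 1: 4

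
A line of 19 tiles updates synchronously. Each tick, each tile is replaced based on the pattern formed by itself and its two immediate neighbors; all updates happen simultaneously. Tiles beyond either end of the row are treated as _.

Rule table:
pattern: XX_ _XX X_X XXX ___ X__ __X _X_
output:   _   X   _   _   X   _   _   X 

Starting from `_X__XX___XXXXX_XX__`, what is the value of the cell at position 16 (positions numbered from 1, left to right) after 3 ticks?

X

tick 1: _X__X__X_X_____X__X
tick 2: _X__X__X_X_XXX_X__X
tick 3: _X__X__X_X_X___X__X
position 16 holds X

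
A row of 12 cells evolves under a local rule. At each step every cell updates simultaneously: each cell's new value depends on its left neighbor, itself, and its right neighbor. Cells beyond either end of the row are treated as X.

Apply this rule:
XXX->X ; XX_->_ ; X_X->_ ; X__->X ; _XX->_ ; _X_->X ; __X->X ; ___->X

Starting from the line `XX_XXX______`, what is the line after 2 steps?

X___X_XXXXXX
_XXXX__XXXXX

_XXXX__XXXXX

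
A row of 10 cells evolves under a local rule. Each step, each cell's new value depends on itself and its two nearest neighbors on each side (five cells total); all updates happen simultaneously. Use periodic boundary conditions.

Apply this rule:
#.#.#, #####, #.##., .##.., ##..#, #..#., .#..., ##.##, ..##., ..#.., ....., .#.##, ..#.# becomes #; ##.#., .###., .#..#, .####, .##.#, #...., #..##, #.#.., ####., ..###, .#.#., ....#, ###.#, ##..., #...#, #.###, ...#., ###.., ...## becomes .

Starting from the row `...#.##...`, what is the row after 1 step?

#..####..#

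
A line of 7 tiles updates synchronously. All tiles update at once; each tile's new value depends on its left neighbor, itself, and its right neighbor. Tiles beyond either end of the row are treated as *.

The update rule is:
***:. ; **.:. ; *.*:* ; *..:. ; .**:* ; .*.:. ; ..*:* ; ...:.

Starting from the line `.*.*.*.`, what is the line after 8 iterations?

iteration 1: *.*.*.*
iteration 2: .*.*.**
iteration 3: *.*.**.
iteration 4: .*.**.*
iteration 5: *.**.**
iteration 6: .**.**.
iteration 7: **.**.*
iteration 8: ..**.**

..**.**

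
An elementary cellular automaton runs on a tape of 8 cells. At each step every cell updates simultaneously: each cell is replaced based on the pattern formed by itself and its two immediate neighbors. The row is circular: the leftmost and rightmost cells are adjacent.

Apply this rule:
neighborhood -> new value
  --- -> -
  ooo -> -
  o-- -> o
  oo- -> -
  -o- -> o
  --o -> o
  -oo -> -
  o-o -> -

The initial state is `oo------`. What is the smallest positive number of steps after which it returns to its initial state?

6

--o----o
oooo--oo
----oo--
---o--o-
--oooooo
oo------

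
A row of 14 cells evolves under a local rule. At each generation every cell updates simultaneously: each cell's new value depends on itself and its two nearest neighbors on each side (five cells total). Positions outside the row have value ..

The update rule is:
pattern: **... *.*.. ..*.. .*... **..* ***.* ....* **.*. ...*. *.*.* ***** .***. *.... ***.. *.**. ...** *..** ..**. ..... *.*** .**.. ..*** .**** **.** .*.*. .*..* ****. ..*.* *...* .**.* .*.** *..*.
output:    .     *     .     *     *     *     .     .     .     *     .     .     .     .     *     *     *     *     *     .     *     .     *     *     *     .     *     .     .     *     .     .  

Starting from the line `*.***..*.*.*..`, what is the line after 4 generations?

******.*.*.*..

.....*..*****.
***....*.*.*..
........*****.
******.*.*.*..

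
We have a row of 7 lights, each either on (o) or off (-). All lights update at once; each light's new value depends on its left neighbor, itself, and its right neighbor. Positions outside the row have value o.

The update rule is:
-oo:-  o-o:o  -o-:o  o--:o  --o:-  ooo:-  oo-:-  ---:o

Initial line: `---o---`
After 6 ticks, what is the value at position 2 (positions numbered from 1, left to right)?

-

oo-ooo-
--o---o
o-ooo--
-o---o-
oooo-oo
----o--
position 2 holds -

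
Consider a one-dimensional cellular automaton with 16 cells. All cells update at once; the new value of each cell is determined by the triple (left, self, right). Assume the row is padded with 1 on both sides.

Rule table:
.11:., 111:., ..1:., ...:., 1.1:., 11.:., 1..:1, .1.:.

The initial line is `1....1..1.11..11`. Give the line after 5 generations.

.1....1.....1...
..1....1.....1..
1..1....1.....1.
.1..1....1......
..1..1....1.....

..1..1....1.....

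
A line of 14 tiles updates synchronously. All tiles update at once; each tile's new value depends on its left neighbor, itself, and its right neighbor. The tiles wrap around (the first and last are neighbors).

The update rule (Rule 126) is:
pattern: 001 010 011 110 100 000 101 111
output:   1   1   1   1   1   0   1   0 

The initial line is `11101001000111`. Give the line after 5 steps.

00111111101100
01100000111110
11110001100011
00011011110110
00111110011111

00111110011111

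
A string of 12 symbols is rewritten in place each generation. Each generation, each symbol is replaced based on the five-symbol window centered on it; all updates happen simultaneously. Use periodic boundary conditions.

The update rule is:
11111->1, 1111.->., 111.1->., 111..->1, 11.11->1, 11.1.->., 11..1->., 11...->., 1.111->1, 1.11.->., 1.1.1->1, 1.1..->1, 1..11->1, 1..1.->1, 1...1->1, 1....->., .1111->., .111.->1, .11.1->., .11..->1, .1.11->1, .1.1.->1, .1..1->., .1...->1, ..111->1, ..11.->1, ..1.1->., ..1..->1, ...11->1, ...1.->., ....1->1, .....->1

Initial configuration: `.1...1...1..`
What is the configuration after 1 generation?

.111.111.111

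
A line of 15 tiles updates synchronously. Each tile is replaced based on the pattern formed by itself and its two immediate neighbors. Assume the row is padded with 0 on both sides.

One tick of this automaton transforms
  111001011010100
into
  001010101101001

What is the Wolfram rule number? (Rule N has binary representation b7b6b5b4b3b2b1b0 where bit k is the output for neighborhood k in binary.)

position 1: 111 → 0  (bit 7 = 0)
position 2: 110 → 1  (bit 6 = 1)
position 6: 101 → 1  (bit 5 = 1)
position 3: 100 → 0  (bit 4 = 0)
position 0: 011 → 0  (bit 3 = 0)
position 5: 010 → 0  (bit 2 = 0)
position 4: 001 → 1  (bit 1 = 1)
position 14: 000 → 1  (bit 0 = 1)
bits b7..b0 = 01100011 = 99

99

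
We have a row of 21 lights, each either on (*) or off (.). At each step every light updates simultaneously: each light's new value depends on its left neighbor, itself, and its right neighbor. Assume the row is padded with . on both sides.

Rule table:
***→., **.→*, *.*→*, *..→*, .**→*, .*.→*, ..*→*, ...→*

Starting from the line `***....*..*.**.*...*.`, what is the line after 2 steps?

***.................*

*.*******************
***.................*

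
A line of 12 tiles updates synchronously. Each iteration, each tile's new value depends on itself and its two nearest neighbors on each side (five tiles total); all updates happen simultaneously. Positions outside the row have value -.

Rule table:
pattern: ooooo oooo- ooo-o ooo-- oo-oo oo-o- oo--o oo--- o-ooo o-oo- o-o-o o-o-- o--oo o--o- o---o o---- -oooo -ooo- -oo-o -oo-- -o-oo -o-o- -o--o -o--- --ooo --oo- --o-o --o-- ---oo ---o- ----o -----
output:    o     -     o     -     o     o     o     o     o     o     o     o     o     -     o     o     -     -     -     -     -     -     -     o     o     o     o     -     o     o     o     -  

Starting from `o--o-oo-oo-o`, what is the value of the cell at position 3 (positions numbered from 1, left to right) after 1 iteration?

-

iteration 1: ---o-o-oo-oo
position 3 holds -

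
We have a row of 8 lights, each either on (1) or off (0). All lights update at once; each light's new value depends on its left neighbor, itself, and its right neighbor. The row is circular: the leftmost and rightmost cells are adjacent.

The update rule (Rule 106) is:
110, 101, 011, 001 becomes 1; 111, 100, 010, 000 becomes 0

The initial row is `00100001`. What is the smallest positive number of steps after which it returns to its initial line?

8

step 1: 01000010
step 2: 10000100
step 3: 00001001
step 4: 00010010
step 5: 00100100
step 6: 01001000
step 7: 10010000
step 8: 00100001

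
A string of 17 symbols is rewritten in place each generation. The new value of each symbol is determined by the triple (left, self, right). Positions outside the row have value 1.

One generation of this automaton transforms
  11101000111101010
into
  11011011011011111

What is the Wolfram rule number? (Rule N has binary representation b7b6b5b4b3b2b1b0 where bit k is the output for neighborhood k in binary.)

position 0: 111 → 1  (bit 7 = 1)
position 2: 110 → 0  (bit 6 = 0)
position 3: 101 → 1  (bit 5 = 1)
position 5: 100 → 0  (bit 4 = 0)
position 8: 011 → 0  (bit 3 = 0)
position 4: 010 → 1  (bit 2 = 1)
position 7: 001 → 1  (bit 1 = 1)
position 6: 000 → 1  (bit 0 = 1)
bits b7..b0 = 10100111 = 167

167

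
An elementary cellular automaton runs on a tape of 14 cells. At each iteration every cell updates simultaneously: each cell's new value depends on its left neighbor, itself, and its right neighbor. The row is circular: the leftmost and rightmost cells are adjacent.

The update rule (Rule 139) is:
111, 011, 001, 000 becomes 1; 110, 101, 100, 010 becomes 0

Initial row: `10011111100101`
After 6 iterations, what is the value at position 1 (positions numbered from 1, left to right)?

00111111001001
01111110010010
11111100100100
11111001001001
11110010010011
11100100100111
position 1 holds 1

1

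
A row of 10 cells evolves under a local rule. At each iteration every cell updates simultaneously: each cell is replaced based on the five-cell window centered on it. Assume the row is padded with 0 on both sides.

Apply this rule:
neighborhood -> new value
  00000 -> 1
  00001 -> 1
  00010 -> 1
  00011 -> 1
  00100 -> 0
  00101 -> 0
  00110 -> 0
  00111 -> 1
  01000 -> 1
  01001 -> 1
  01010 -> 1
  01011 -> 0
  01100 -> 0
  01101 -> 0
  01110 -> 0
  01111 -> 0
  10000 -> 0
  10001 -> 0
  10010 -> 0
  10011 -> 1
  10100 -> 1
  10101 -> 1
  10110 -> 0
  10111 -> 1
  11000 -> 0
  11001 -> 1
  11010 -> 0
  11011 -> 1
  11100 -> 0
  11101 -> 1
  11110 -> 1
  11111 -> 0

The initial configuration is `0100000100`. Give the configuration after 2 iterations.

iteration 1: 1010111010
iteration 2: 0110101011

0110101011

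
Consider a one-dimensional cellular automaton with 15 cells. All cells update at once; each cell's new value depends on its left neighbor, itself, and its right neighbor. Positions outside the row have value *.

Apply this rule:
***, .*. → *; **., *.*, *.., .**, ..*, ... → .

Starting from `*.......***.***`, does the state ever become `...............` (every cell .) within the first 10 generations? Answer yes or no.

no

generation 1: .........*...**
generation 2: .........*....*
generation 3: .........*.....
generation 4: .........*.....  (fixed point — unchanged through generation 10)
generation 10 is .........*....., still not uniform .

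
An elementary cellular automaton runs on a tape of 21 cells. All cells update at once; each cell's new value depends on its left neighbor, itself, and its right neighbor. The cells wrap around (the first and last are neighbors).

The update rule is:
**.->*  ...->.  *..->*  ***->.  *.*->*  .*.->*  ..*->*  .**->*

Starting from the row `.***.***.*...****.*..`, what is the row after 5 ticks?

tick 1: **.***.****.**..****.
tick 2: ****.***..*******..**
tick 3: ...***.****.....****.
tick 4: ..**.***..**...**..**
tick 5: ******.******.*******

******.******.*******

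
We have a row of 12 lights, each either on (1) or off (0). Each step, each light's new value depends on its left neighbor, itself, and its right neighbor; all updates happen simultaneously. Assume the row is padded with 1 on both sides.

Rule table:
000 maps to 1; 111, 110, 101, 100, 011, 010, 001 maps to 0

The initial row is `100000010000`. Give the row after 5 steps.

001111000110
000000010000
011111000110
000000010000  (repeats step 2; period 2)
step 5: 011111000110

011111000110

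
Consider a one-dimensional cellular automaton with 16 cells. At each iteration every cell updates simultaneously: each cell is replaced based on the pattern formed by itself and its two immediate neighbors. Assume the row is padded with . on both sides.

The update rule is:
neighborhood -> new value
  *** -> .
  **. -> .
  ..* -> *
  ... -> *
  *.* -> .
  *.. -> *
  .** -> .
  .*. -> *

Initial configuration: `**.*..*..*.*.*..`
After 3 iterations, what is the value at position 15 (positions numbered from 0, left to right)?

*

...*******.*.***
***........*....
...*************
position 15 holds *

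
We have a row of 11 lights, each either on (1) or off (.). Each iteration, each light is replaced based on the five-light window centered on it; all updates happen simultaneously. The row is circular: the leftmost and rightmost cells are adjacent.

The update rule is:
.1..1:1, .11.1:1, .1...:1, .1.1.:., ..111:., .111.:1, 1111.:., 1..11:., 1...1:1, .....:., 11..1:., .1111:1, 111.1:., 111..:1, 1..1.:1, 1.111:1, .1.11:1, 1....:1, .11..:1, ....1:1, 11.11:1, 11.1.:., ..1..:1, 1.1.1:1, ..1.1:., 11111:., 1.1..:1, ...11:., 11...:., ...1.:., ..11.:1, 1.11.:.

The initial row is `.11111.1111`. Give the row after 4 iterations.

1.11.11.1.1

111...111..
.11.1..11..
.11.11.11.1
1.11.11.1.1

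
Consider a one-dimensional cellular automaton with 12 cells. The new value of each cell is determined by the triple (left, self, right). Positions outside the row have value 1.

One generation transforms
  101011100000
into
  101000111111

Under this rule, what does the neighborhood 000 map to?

At position 8 the neighborhood is 000; the next row has 1 there.

1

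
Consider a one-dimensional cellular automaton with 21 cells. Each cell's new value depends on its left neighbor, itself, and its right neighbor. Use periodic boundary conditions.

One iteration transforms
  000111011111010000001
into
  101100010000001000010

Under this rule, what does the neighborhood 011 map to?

At position 3 the neighborhood is 011; the next row has 1 there.

1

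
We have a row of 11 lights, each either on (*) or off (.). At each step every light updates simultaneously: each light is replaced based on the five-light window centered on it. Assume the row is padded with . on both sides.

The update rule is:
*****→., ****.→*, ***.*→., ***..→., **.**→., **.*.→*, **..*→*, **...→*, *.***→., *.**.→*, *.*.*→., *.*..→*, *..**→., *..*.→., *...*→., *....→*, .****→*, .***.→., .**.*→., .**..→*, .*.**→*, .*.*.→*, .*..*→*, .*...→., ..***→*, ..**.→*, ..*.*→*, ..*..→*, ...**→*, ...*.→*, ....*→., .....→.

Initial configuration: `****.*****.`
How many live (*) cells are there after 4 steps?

8

***...*.*.*
*..*.***.**
**.**....**
*..****.***
count of *: 8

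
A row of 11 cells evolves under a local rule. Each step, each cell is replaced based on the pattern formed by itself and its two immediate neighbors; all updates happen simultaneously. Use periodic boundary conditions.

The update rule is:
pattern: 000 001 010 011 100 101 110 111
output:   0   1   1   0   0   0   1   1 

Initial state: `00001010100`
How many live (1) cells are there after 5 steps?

00011010100
00101010100
01101010100
10101010100
10101010101
count of 1: 6

6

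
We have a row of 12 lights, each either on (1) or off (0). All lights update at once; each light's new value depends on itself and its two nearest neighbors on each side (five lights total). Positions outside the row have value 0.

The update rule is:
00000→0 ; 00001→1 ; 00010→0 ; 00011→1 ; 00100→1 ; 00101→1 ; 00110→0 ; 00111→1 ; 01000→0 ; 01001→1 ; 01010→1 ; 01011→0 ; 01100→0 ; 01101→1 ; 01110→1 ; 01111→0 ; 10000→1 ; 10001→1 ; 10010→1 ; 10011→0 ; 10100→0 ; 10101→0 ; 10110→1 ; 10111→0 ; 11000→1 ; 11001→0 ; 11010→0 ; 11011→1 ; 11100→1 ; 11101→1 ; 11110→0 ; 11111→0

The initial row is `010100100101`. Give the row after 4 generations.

110010000011

011011111110
101100000011
101011001100
110010000011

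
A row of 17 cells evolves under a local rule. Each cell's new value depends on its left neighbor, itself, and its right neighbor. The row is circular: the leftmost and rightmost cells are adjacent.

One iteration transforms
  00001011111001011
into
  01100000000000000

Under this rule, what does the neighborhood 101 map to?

At position 5 the neighborhood is 101; the next row has 0 there.

0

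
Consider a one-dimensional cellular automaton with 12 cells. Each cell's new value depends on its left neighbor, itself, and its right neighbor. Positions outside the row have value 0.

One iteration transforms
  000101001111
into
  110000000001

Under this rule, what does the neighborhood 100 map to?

At position 6 the neighborhood is 100; the next row has 0 there.

0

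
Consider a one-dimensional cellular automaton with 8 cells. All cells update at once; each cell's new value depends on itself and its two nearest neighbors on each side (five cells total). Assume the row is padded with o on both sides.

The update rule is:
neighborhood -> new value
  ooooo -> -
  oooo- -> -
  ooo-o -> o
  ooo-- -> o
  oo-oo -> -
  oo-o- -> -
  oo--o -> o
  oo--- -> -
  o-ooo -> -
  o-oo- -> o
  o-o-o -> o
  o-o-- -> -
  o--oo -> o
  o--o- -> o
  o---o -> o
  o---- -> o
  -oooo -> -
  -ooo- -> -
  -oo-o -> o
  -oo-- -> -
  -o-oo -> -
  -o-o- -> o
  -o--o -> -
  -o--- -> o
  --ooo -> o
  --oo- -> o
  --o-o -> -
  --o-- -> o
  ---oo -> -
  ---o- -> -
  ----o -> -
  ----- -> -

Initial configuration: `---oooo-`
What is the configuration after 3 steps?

-o-ooo-o

step 1: -o-o--o-
step 2: -oo--o--
step 3: -o-ooo-o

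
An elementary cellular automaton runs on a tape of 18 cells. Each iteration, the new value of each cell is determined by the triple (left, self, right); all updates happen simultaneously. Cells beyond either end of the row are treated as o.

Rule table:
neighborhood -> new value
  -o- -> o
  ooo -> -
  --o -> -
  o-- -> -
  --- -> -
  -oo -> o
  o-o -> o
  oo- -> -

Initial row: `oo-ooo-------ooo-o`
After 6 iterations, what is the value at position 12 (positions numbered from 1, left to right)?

-

--oo---------o--oo
--o----------o--o-
--o----------o--oo
--o----------o--o-  (repeats iteration 2; period 2)
iteration 6: --o----------o--o-
position 12 holds -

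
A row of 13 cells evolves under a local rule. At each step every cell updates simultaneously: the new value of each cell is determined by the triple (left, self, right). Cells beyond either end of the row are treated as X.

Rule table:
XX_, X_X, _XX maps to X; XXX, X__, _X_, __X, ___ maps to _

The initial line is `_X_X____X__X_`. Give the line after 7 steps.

X___________X

step 1: X_X_________X
step 2: XX__________X
step 3: _X__________X
step 4: X___________X
step 5: X___________X  (fixed point — unchanged through step 7)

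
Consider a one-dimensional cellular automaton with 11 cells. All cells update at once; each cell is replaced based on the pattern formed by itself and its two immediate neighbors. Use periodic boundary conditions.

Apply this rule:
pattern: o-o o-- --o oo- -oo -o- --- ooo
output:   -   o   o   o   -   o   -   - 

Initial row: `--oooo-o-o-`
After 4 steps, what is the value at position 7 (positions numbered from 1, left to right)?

-o---o-o-oo
-oo-oo-o--o
--o--o-oooo
oooooo----o
position 7 holds -

-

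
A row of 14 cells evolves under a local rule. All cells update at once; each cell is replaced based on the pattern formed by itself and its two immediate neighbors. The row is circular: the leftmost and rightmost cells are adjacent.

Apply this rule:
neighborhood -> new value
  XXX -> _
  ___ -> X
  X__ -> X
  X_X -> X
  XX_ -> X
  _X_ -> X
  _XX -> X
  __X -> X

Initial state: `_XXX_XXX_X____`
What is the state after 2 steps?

_XXX_XXX______

XX_XXX_XXXXXXX
_XXX_XXX______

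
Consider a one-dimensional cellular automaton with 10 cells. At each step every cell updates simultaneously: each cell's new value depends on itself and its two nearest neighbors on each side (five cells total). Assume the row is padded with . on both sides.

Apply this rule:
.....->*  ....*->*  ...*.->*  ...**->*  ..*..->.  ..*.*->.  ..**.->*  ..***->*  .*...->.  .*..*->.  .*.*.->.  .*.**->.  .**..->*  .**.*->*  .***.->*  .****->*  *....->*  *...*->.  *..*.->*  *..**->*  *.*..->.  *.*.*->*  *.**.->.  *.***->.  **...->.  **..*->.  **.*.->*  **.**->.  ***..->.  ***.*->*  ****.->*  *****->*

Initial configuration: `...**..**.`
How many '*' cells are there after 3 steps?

*****.***.
*****..*..
****..*..*
count of *: 6

6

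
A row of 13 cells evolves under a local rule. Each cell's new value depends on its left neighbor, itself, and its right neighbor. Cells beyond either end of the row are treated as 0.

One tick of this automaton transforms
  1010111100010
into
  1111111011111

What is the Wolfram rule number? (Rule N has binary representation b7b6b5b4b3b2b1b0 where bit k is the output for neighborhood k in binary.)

position 5: 111 → 1  (bit 7 = 1)
position 7: 110 → 0  (bit 6 = 0)
position 1: 101 → 1  (bit 5 = 1)
position 8: 100 → 1  (bit 4 = 1)
position 4: 011 → 1  (bit 3 = 1)
position 0: 010 → 1  (bit 2 = 1)
position 10: 001 → 1  (bit 1 = 1)
position 9: 000 → 1  (bit 0 = 1)
bits b7..b0 = 10111111 = 191

191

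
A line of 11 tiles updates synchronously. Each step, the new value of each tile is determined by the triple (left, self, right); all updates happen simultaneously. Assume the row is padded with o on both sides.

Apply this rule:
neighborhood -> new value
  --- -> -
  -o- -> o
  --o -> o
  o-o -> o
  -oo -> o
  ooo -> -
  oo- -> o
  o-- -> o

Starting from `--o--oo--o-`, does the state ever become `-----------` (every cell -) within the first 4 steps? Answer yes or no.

ooooooooooo
-----------
all cells are - at step 2

yes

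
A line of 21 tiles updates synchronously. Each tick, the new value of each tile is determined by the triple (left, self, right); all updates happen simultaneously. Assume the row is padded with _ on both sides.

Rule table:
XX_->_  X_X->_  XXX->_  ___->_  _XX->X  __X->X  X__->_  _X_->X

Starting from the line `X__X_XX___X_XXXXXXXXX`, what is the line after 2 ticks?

tick 1: X_XX_X___XX_X________
tick 2: X_X__X__XX__X________

X_X__X__XX__X________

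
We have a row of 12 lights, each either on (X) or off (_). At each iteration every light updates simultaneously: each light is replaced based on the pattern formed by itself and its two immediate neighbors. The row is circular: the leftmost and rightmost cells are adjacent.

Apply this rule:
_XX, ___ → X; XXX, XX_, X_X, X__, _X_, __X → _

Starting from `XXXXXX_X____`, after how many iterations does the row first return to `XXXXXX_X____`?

X________XX_
__XXXXXX_X__
X_X________X
____XXXXXX_X
_XX_X_______
_X____XXXXXX
___XX_X_____
XX_X____XXXX
_____XX_X___
XXXX_X____XX
_______XX_X_
XXXXXX_X____

12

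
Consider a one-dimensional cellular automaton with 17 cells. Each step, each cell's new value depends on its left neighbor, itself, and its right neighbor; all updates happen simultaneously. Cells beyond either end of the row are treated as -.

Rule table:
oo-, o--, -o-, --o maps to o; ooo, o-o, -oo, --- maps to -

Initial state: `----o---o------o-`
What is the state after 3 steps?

-oooooo-o-ooooooo

---ooo-ooo----ooo
--o--o---oo--o--o
-oooooo-o-ooooooo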